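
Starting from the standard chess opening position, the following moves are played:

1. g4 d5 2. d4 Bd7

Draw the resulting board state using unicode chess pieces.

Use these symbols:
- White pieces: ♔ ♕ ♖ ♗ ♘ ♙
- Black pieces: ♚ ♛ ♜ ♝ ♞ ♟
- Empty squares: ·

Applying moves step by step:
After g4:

♜ ♞ ♝ ♛ ♚ ♝ ♞ ♜
♟ ♟ ♟ ♟ ♟ ♟ ♟ ♟
· · · · · · · ·
· · · · · · · ·
· · · · · · ♙ ·
· · · · · · · ·
♙ ♙ ♙ ♙ ♙ ♙ · ♙
♖ ♘ ♗ ♕ ♔ ♗ ♘ ♖


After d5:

♜ ♞ ♝ ♛ ♚ ♝ ♞ ♜
♟ ♟ ♟ · ♟ ♟ ♟ ♟
· · · · · · · ·
· · · ♟ · · · ·
· · · · · · ♙ ·
· · · · · · · ·
♙ ♙ ♙ ♙ ♙ ♙ · ♙
♖ ♘ ♗ ♕ ♔ ♗ ♘ ♖


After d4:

♜ ♞ ♝ ♛ ♚ ♝ ♞ ♜
♟ ♟ ♟ · ♟ ♟ ♟ ♟
· · · · · · · ·
· · · ♟ · · · ·
· · · ♙ · · ♙ ·
· · · · · · · ·
♙ ♙ ♙ · ♙ ♙ · ♙
♖ ♘ ♗ ♕ ♔ ♗ ♘ ♖


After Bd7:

♜ ♞ · ♛ ♚ ♝ ♞ ♜
♟ ♟ ♟ ♝ ♟ ♟ ♟ ♟
· · · · · · · ·
· · · ♟ · · · ·
· · · ♙ · · ♙ ·
· · · · · · · ·
♙ ♙ ♙ · ♙ ♙ · ♙
♖ ♘ ♗ ♕ ♔ ♗ ♘ ♖



  a b c d e f g h
  ─────────────────
8│♜ ♞ · ♛ ♚ ♝ ♞ ♜│8
7│♟ ♟ ♟ ♝ ♟ ♟ ♟ ♟│7
6│· · · · · · · ·│6
5│· · · ♟ · · · ·│5
4│· · · ♙ · · ♙ ·│4
3│· · · · · · · ·│3
2│♙ ♙ ♙ · ♙ ♙ · ♙│2
1│♖ ♘ ♗ ♕ ♔ ♗ ♘ ♖│1
  ─────────────────
  a b c d e f g h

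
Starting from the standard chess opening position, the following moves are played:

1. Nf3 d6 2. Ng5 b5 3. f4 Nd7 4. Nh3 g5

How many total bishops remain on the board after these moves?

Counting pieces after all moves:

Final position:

  a b c d e f g h
  ─────────────────
8│♜ · ♝ ♛ ♚ ♝ ♞ ♜│8
7│♟ · ♟ ♞ ♟ ♟ · ♟│7
6│· · · ♟ · · · ·│6
5│· ♟ · · · · ♟ ·│5
4│· · · · · ♙ · ·│4
3│· · · · · · · ♘│3
2│♙ ♙ ♙ ♙ ♙ · ♙ ♙│2
1│♖ ♘ ♗ ♕ ♔ ♗ · ♖│1
  ─────────────────
  a b c d e f g h


4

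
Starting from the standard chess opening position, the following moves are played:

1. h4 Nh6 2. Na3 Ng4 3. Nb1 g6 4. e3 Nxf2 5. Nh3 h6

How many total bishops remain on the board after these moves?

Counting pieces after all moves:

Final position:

  a b c d e f g h
  ─────────────────
8│♜ ♞ ♝ ♛ ♚ ♝ · ♜│8
7│♟ ♟ ♟ ♟ ♟ ♟ · ·│7
6│· · · · · · ♟ ♟│6
5│· · · · · · · ·│5
4│· · · · · · · ♙│4
3│· · · · ♙ · · ♘│3
2│♙ ♙ ♙ ♙ · ♞ ♙ ·│2
1│♖ ♘ ♗ ♕ ♔ ♗ · ♖│1
  ─────────────────
  a b c d e f g h


4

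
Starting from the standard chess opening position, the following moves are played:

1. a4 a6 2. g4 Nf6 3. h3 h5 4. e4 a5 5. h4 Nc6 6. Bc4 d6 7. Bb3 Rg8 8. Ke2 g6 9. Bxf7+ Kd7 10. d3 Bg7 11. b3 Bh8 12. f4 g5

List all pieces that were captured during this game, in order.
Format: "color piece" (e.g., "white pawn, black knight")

Tracking captures:
  Bxf7+: captured black pawn

black pawn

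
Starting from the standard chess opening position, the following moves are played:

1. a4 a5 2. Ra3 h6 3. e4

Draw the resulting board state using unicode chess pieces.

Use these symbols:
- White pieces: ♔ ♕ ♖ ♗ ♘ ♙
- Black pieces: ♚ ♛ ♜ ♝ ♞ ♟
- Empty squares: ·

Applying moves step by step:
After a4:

♜ ♞ ♝ ♛ ♚ ♝ ♞ ♜
♟ ♟ ♟ ♟ ♟ ♟ ♟ ♟
· · · · · · · ·
· · · · · · · ·
♙ · · · · · · ·
· · · · · · · ·
· ♙ ♙ ♙ ♙ ♙ ♙ ♙
♖ ♘ ♗ ♕ ♔ ♗ ♘ ♖


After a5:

♜ ♞ ♝ ♛ ♚ ♝ ♞ ♜
· ♟ ♟ ♟ ♟ ♟ ♟ ♟
· · · · · · · ·
♟ · · · · · · ·
♙ · · · · · · ·
· · · · · · · ·
· ♙ ♙ ♙ ♙ ♙ ♙ ♙
♖ ♘ ♗ ♕ ♔ ♗ ♘ ♖


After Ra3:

♜ ♞ ♝ ♛ ♚ ♝ ♞ ♜
· ♟ ♟ ♟ ♟ ♟ ♟ ♟
· · · · · · · ·
♟ · · · · · · ·
♙ · · · · · · ·
♖ · · · · · · ·
· ♙ ♙ ♙ ♙ ♙ ♙ ♙
· ♘ ♗ ♕ ♔ ♗ ♘ ♖


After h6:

♜ ♞ ♝ ♛ ♚ ♝ ♞ ♜
· ♟ ♟ ♟ ♟ ♟ ♟ ·
· · · · · · · ♟
♟ · · · · · · ·
♙ · · · · · · ·
♖ · · · · · · ·
· ♙ ♙ ♙ ♙ ♙ ♙ ♙
· ♘ ♗ ♕ ♔ ♗ ♘ ♖


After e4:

♜ ♞ ♝ ♛ ♚ ♝ ♞ ♜
· ♟ ♟ ♟ ♟ ♟ ♟ ·
· · · · · · · ♟
♟ · · · · · · ·
♙ · · · ♙ · · ·
♖ · · · · · · ·
· ♙ ♙ ♙ · ♙ ♙ ♙
· ♘ ♗ ♕ ♔ ♗ ♘ ♖



  a b c d e f g h
  ─────────────────
8│♜ ♞ ♝ ♛ ♚ ♝ ♞ ♜│8
7│· ♟ ♟ ♟ ♟ ♟ ♟ ·│7
6│· · · · · · · ♟│6
5│♟ · · · · · · ·│5
4│♙ · · · ♙ · · ·│4
3│♖ · · · · · · ·│3
2│· ♙ ♙ ♙ · ♙ ♙ ♙│2
1│· ♘ ♗ ♕ ♔ ♗ ♘ ♖│1
  ─────────────────
  a b c d e f g h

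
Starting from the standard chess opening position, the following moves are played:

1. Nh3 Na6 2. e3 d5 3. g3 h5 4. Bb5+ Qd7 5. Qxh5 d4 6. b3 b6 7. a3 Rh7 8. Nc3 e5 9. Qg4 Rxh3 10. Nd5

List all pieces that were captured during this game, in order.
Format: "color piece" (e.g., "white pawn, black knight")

Tracking captures:
  Qxh5: captured black pawn
  Rxh3: captured white knight

black pawn, white knight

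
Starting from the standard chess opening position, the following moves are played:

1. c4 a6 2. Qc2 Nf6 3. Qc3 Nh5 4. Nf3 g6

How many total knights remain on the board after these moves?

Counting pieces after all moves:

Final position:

  a b c d e f g h
  ─────────────────
8│♜ ♞ ♝ ♛ ♚ ♝ · ♜│8
7│· ♟ ♟ ♟ ♟ ♟ · ♟│7
6│♟ · · · · · ♟ ·│6
5│· · · · · · · ♞│5
4│· · ♙ · · · · ·│4
3│· · ♕ · · ♘ · ·│3
2│♙ ♙ · ♙ ♙ ♙ ♙ ♙│2
1│♖ ♘ ♗ · ♔ ♗ · ♖│1
  ─────────────────
  a b c d e f g h


4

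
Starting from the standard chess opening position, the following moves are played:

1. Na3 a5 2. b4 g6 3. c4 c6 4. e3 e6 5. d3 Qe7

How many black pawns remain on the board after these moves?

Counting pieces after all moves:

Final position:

  a b c d e f g h
  ─────────────────
8│♜ ♞ ♝ · ♚ ♝ ♞ ♜│8
7│· ♟ · ♟ ♛ ♟ · ♟│7
6│· · ♟ · ♟ · ♟ ·│6
5│♟ · · · · · · ·│5
4│· ♙ ♙ · · · · ·│4
3│♘ · · ♙ ♙ · · ·│3
2│♙ · · · · ♙ ♙ ♙│2
1│♖ · ♗ ♕ ♔ ♗ ♘ ♖│1
  ─────────────────
  a b c d e f g h


8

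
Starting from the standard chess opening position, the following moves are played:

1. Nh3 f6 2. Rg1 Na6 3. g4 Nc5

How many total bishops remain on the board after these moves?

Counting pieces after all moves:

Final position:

  a b c d e f g h
  ─────────────────
8│♜ · ♝ ♛ ♚ ♝ ♞ ♜│8
7│♟ ♟ ♟ ♟ ♟ · ♟ ♟│7
6│· · · · · ♟ · ·│6
5│· · ♞ · · · · ·│5
4│· · · · · · ♙ ·│4
3│· · · · · · · ♘│3
2│♙ ♙ ♙ ♙ ♙ ♙ · ♙│2
1│♖ ♘ ♗ ♕ ♔ ♗ ♖ ·│1
  ─────────────────
  a b c d e f g h


4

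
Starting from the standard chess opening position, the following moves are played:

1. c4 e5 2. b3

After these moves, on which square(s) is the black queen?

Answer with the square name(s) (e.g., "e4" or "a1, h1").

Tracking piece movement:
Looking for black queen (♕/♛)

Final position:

  a b c d e f g h
  ─────────────────
8│♜ ♞ ♝ ♛ ♚ ♝ ♞ ♜│8
7│♟ ♟ ♟ ♟ · ♟ ♟ ♟│7
6│· · · · · · · ·│6
5│· · · · ♟ · · ·│5
4│· · ♙ · · · · ·│4
3│· ♙ · · · · · ·│3
2│♙ · · ♙ ♙ ♙ ♙ ♙│2
1│♖ ♘ ♗ ♕ ♔ ♗ ♘ ♖│1
  ─────────────────
  a b c d e f g h


d8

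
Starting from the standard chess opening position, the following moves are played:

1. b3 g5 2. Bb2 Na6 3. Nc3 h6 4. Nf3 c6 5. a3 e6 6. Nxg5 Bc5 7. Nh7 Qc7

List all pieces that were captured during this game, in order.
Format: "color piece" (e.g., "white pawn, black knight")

Tracking captures:
  Nxg5: captured black pawn

black pawn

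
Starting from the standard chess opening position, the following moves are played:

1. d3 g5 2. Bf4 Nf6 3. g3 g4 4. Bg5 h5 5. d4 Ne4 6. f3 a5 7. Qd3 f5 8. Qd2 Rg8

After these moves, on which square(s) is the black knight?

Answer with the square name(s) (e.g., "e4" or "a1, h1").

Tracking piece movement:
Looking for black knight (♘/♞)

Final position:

  a b c d e f g h
  ─────────────────
8│♜ ♞ ♝ ♛ ♚ ♝ ♜ ·│8
7│· ♟ ♟ ♟ ♟ · · ·│7
6│· · · · · · · ·│6
5│♟ · · · · ♟ ♗ ♟│5
4│· · · ♙ ♞ · ♟ ·│4
3│· · · · · ♙ ♙ ·│3
2│♙ ♙ ♙ ♕ ♙ · · ♙│2
1│♖ ♘ · · ♔ ♗ ♘ ♖│1
  ─────────────────
  a b c d e f g h


b8, e4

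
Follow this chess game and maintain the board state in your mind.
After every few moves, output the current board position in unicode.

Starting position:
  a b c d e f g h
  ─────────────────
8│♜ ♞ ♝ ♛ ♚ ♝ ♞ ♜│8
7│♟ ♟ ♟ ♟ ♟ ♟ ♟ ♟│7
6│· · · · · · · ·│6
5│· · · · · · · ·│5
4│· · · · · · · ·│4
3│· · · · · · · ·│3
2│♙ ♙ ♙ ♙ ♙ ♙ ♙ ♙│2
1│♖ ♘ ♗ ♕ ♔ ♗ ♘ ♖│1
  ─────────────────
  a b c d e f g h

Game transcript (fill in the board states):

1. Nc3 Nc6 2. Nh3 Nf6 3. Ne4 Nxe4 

  a b c d e f g h
  ─────────────────
8│♜ · ♝ ♛ ♚ ♝ · ♜│8
7│♟ ♟ ♟ ♟ ♟ ♟ ♟ ♟│7
6│· · ♞ · · · · ·│6
5│· · · · · · · ·│5
4│· · · · ♞ · · ·│4
3│· · · · · · · ♘│3
2│♙ ♙ ♙ ♙ ♙ ♙ ♙ ♙│2
1│♖ · ♗ ♕ ♔ ♗ · ♖│1
  ─────────────────
  a b c d e f g h

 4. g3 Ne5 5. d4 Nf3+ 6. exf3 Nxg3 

  a b c d e f g h
  ─────────────────
8│♜ · ♝ ♛ ♚ ♝ · ♜│8
7│♟ ♟ ♟ ♟ ♟ ♟ ♟ ♟│7
6│· · · · · · · ·│6
5│· · · · · · · ·│5
4│· · · ♙ · · · ·│4
3│· · · · · ♙ ♞ ♘│3
2│♙ ♙ ♙ · · ♙ · ♙│2
1│♖ · ♗ ♕ ♔ ♗ · ♖│1
  ─────────────────
  a b c d e f g h

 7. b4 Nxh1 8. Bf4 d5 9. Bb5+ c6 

  a b c d e f g h
  ─────────────────
8│♜ · ♝ ♛ ♚ ♝ · ♜│8
7│♟ ♟ · · ♟ ♟ ♟ ♟│7
6│· · ♟ · · · · ·│6
5│· ♗ · ♟ · · · ·│5
4│· ♙ · ♙ · ♗ · ·│4
3│· · · · · ♙ · ♘│3
2│♙ · ♙ · · ♙ · ♙│2
1│♖ · · ♕ ♔ · · ♞│1
  ─────────────────
  a b c d e f g h

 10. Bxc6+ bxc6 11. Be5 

  a b c d e f g h
  ─────────────────
8│♜ · ♝ ♛ ♚ ♝ · ♜│8
7│♟ · · · ♟ ♟ ♟ ♟│7
6│· · ♟ · · · · ·│6
5│· · · ♟ ♗ · · ·│5
4│· ♙ · ♙ · · · ·│4
3│· · · · · ♙ · ♘│3
2│♙ · ♙ · · ♙ · ♙│2
1│♖ · · ♕ ♔ · · ♞│1
  ─────────────────
  a b c d e f g h


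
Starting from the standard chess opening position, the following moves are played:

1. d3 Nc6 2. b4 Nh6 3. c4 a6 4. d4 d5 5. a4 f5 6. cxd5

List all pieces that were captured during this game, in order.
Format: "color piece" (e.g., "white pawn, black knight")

Tracking captures:
  cxd5: captured black pawn

black pawn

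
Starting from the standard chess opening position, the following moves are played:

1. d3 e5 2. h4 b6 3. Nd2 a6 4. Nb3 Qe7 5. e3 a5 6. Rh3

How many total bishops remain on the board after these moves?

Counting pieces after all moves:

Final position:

  a b c d e f g h
  ─────────────────
8│♜ ♞ ♝ · ♚ ♝ ♞ ♜│8
7│· · ♟ ♟ ♛ ♟ ♟ ♟│7
6│· ♟ · · · · · ·│6
5│♟ · · · ♟ · · ·│5
4│· · · · · · · ♙│4
3│· ♘ · ♙ ♙ · · ♖│3
2│♙ ♙ ♙ · · ♙ ♙ ·│2
1│♖ · ♗ ♕ ♔ ♗ ♘ ·│1
  ─────────────────
  a b c d e f g h


4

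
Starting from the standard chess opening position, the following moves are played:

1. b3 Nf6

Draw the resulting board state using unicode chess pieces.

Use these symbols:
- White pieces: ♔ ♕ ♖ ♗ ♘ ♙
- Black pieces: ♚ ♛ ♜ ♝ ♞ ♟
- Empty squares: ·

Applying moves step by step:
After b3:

♜ ♞ ♝ ♛ ♚ ♝ ♞ ♜
♟ ♟ ♟ ♟ ♟ ♟ ♟ ♟
· · · · · · · ·
· · · · · · · ·
· · · · · · · ·
· ♙ · · · · · ·
♙ · ♙ ♙ ♙ ♙ ♙ ♙
♖ ♘ ♗ ♕ ♔ ♗ ♘ ♖


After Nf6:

♜ ♞ ♝ ♛ ♚ ♝ · ♜
♟ ♟ ♟ ♟ ♟ ♟ ♟ ♟
· · · · · ♞ · ·
· · · · · · · ·
· · · · · · · ·
· ♙ · · · · · ·
♙ · ♙ ♙ ♙ ♙ ♙ ♙
♖ ♘ ♗ ♕ ♔ ♗ ♘ ♖



  a b c d e f g h
  ─────────────────
8│♜ ♞ ♝ ♛ ♚ ♝ · ♜│8
7│♟ ♟ ♟ ♟ ♟ ♟ ♟ ♟│7
6│· · · · · ♞ · ·│6
5│· · · · · · · ·│5
4│· · · · · · · ·│4
3│· ♙ · · · · · ·│3
2│♙ · ♙ ♙ ♙ ♙ ♙ ♙│2
1│♖ ♘ ♗ ♕ ♔ ♗ ♘ ♖│1
  ─────────────────
  a b c d e f g h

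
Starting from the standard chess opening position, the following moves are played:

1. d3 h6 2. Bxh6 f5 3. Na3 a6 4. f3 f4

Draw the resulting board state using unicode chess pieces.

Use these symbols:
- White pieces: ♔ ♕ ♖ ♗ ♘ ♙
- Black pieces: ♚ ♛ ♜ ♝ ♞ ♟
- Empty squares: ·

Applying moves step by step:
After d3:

♜ ♞ ♝ ♛ ♚ ♝ ♞ ♜
♟ ♟ ♟ ♟ ♟ ♟ ♟ ♟
· · · · · · · ·
· · · · · · · ·
· · · · · · · ·
· · · ♙ · · · ·
♙ ♙ ♙ · ♙ ♙ ♙ ♙
♖ ♘ ♗ ♕ ♔ ♗ ♘ ♖


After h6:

♜ ♞ ♝ ♛ ♚ ♝ ♞ ♜
♟ ♟ ♟ ♟ ♟ ♟ ♟ ·
· · · · · · · ♟
· · · · · · · ·
· · · · · · · ·
· · · ♙ · · · ·
♙ ♙ ♙ · ♙ ♙ ♙ ♙
♖ ♘ ♗ ♕ ♔ ♗ ♘ ♖


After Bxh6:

♜ ♞ ♝ ♛ ♚ ♝ ♞ ♜
♟ ♟ ♟ ♟ ♟ ♟ ♟ ·
· · · · · · · ♗
· · · · · · · ·
· · · · · · · ·
· · · ♙ · · · ·
♙ ♙ ♙ · ♙ ♙ ♙ ♙
♖ ♘ · ♕ ♔ ♗ ♘ ♖


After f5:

♜ ♞ ♝ ♛ ♚ ♝ ♞ ♜
♟ ♟ ♟ ♟ ♟ · ♟ ·
· · · · · · · ♗
· · · · · ♟ · ·
· · · · · · · ·
· · · ♙ · · · ·
♙ ♙ ♙ · ♙ ♙ ♙ ♙
♖ ♘ · ♕ ♔ ♗ ♘ ♖


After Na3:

♜ ♞ ♝ ♛ ♚ ♝ ♞ ♜
♟ ♟ ♟ ♟ ♟ · ♟ ·
· · · · · · · ♗
· · · · · ♟ · ·
· · · · · · · ·
♘ · · ♙ · · · ·
♙ ♙ ♙ · ♙ ♙ ♙ ♙
♖ · · ♕ ♔ ♗ ♘ ♖


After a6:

♜ ♞ ♝ ♛ ♚ ♝ ♞ ♜
· ♟ ♟ ♟ ♟ · ♟ ·
♟ · · · · · · ♗
· · · · · ♟ · ·
· · · · · · · ·
♘ · · ♙ · · · ·
♙ ♙ ♙ · ♙ ♙ ♙ ♙
♖ · · ♕ ♔ ♗ ♘ ♖


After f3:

♜ ♞ ♝ ♛ ♚ ♝ ♞ ♜
· ♟ ♟ ♟ ♟ · ♟ ·
♟ · · · · · · ♗
· · · · · ♟ · ·
· · · · · · · ·
♘ · · ♙ · ♙ · ·
♙ ♙ ♙ · ♙ · ♙ ♙
♖ · · ♕ ♔ ♗ ♘ ♖


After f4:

♜ ♞ ♝ ♛ ♚ ♝ ♞ ♜
· ♟ ♟ ♟ ♟ · ♟ ·
♟ · · · · · · ♗
· · · · · · · ·
· · · · · ♟ · ·
♘ · · ♙ · ♙ · ·
♙ ♙ ♙ · ♙ · ♙ ♙
♖ · · ♕ ♔ ♗ ♘ ♖



  a b c d e f g h
  ─────────────────
8│♜ ♞ ♝ ♛ ♚ ♝ ♞ ♜│8
7│· ♟ ♟ ♟ ♟ · ♟ ·│7
6│♟ · · · · · · ♗│6
5│· · · · · · · ·│5
4│· · · · · ♟ · ·│4
3│♘ · · ♙ · ♙ · ·│3
2│♙ ♙ ♙ · ♙ · ♙ ♙│2
1│♖ · · ♕ ♔ ♗ ♘ ♖│1
  ─────────────────
  a b c d e f g h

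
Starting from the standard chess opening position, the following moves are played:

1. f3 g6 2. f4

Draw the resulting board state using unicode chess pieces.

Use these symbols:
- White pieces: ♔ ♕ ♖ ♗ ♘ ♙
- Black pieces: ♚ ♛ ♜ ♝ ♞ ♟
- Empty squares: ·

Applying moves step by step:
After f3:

♜ ♞ ♝ ♛ ♚ ♝ ♞ ♜
♟ ♟ ♟ ♟ ♟ ♟ ♟ ♟
· · · · · · · ·
· · · · · · · ·
· · · · · · · ·
· · · · · ♙ · ·
♙ ♙ ♙ ♙ ♙ · ♙ ♙
♖ ♘ ♗ ♕ ♔ ♗ ♘ ♖


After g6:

♜ ♞ ♝ ♛ ♚ ♝ ♞ ♜
♟ ♟ ♟ ♟ ♟ ♟ · ♟
· · · · · · ♟ ·
· · · · · · · ·
· · · · · · · ·
· · · · · ♙ · ·
♙ ♙ ♙ ♙ ♙ · ♙ ♙
♖ ♘ ♗ ♕ ♔ ♗ ♘ ♖


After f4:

♜ ♞ ♝ ♛ ♚ ♝ ♞ ♜
♟ ♟ ♟ ♟ ♟ ♟ · ♟
· · · · · · ♟ ·
· · · · · · · ·
· · · · · ♙ · ·
· · · · · · · ·
♙ ♙ ♙ ♙ ♙ · ♙ ♙
♖ ♘ ♗ ♕ ♔ ♗ ♘ ♖



  a b c d e f g h
  ─────────────────
8│♜ ♞ ♝ ♛ ♚ ♝ ♞ ♜│8
7│♟ ♟ ♟ ♟ ♟ ♟ · ♟│7
6│· · · · · · ♟ ·│6
5│· · · · · · · ·│5
4│· · · · · ♙ · ·│4
3│· · · · · · · ·│3
2│♙ ♙ ♙ ♙ ♙ · ♙ ♙│2
1│♖ ♘ ♗ ♕ ♔ ♗ ♘ ♖│1
  ─────────────────
  a b c d e f g h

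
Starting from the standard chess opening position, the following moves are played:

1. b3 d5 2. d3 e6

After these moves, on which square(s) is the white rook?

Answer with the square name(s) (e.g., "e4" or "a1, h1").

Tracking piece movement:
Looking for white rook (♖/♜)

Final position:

  a b c d e f g h
  ─────────────────
8│♜ ♞ ♝ ♛ ♚ ♝ ♞ ♜│8
7│♟ ♟ ♟ · · ♟ ♟ ♟│7
6│· · · · ♟ · · ·│6
5│· · · ♟ · · · ·│5
4│· · · · · · · ·│4
3│· ♙ · ♙ · · · ·│3
2│♙ · ♙ · ♙ ♙ ♙ ♙│2
1│♖ ♘ ♗ ♕ ♔ ♗ ♘ ♖│1
  ─────────────────
  a b c d e f g h


a1, h1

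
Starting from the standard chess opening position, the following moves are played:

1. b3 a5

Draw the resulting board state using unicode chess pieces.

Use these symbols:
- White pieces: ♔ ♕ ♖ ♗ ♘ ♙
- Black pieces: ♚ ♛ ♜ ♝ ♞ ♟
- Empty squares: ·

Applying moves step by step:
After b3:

♜ ♞ ♝ ♛ ♚ ♝ ♞ ♜
♟ ♟ ♟ ♟ ♟ ♟ ♟ ♟
· · · · · · · ·
· · · · · · · ·
· · · · · · · ·
· ♙ · · · · · ·
♙ · ♙ ♙ ♙ ♙ ♙ ♙
♖ ♘ ♗ ♕ ♔ ♗ ♘ ♖


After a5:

♜ ♞ ♝ ♛ ♚ ♝ ♞ ♜
· ♟ ♟ ♟ ♟ ♟ ♟ ♟
· · · · · · · ·
♟ · · · · · · ·
· · · · · · · ·
· ♙ · · · · · ·
♙ · ♙ ♙ ♙ ♙ ♙ ♙
♖ ♘ ♗ ♕ ♔ ♗ ♘ ♖



  a b c d e f g h
  ─────────────────
8│♜ ♞ ♝ ♛ ♚ ♝ ♞ ♜│8
7│· ♟ ♟ ♟ ♟ ♟ ♟ ♟│7
6│· · · · · · · ·│6
5│♟ · · · · · · ·│5
4│· · · · · · · ·│4
3│· ♙ · · · · · ·│3
2│♙ · ♙ ♙ ♙ ♙ ♙ ♙│2
1│♖ ♘ ♗ ♕ ♔ ♗ ♘ ♖│1
  ─────────────────
  a b c d e f g h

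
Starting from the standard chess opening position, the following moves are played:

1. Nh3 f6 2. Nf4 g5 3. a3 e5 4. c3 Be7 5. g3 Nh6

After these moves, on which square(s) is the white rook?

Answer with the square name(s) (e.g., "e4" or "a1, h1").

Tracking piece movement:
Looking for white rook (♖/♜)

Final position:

  a b c d e f g h
  ─────────────────
8│♜ ♞ ♝ ♛ ♚ · · ♜│8
7│♟ ♟ ♟ ♟ ♝ · · ♟│7
6│· · · · · ♟ · ♞│6
5│· · · · ♟ · ♟ ·│5
4│· · · · · ♘ · ·│4
3│♙ · ♙ · · · ♙ ·│3
2│· ♙ · ♙ ♙ ♙ · ♙│2
1│♖ ♘ ♗ ♕ ♔ ♗ · ♖│1
  ─────────────────
  a b c d e f g h


a1, h1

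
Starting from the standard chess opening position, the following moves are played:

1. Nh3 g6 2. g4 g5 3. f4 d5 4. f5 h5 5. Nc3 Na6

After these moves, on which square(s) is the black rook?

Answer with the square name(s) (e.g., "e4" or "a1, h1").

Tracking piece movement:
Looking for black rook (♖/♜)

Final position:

  a b c d e f g h
  ─────────────────
8│♜ · ♝ ♛ ♚ ♝ ♞ ♜│8
7│♟ ♟ ♟ · ♟ ♟ · ·│7
6│♞ · · · · · · ·│6
5│· · · ♟ · ♙ ♟ ♟│5
4│· · · · · · ♙ ·│4
3│· · ♘ · · · · ♘│3
2│♙ ♙ ♙ ♙ ♙ · · ♙│2
1│♖ · ♗ ♕ ♔ ♗ · ♖│1
  ─────────────────
  a b c d e f g h


a8, h8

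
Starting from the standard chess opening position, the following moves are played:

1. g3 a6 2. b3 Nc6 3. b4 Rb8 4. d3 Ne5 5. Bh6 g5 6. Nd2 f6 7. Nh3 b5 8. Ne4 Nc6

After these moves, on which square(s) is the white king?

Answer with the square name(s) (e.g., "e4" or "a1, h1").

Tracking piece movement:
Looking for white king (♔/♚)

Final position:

  a b c d e f g h
  ─────────────────
8│· ♜ ♝ ♛ ♚ ♝ ♞ ♜│8
7│· · ♟ ♟ ♟ · · ♟│7
6│♟ · ♞ · · ♟ · ♗│6
5│· ♟ · · · · ♟ ·│5
4│· ♙ · · ♘ · · ·│4
3│· · · ♙ · · ♙ ♘│3
2│♙ · ♙ · ♙ ♙ · ♙│2
1│♖ · · ♕ ♔ ♗ · ♖│1
  ─────────────────
  a b c d e f g h


e1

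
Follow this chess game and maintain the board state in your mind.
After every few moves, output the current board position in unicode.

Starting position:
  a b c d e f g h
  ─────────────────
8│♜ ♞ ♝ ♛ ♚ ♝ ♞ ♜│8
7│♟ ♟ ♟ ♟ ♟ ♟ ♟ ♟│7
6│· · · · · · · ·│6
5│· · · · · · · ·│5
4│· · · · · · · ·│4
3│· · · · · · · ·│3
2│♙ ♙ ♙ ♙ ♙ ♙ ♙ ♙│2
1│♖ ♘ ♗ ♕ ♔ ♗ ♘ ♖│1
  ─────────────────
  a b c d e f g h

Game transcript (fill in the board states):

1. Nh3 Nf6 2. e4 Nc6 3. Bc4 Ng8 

  a b c d e f g h
  ─────────────────
8│♜ · ♝ ♛ ♚ ♝ ♞ ♜│8
7│♟ ♟ ♟ ♟ ♟ ♟ ♟ ♟│7
6│· · ♞ · · · · ·│6
5│· · · · · · · ·│5
4│· · ♗ · ♙ · · ·│4
3│· · · · · · · ♘│3
2│♙ ♙ ♙ ♙ · ♙ ♙ ♙│2
1│♖ ♘ ♗ ♕ ♔ · · ♖│1
  ─────────────────
  a b c d e f g h

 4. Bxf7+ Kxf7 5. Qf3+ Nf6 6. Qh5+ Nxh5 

  a b c d e f g h
  ─────────────────
8│♜ · ♝ ♛ · ♝ · ♜│8
7│♟ ♟ ♟ ♟ ♟ ♚ ♟ ♟│7
6│· · ♞ · · · · ·│6
5│· · · · · · · ♞│5
4│· · · · ♙ · · ·│4
3│· · · · · · · ♘│3
2│♙ ♙ ♙ ♙ · ♙ ♙ ♙│2
1│♖ ♘ ♗ · ♔ · · ♖│1
  ─────────────────
  a b c d e f g h

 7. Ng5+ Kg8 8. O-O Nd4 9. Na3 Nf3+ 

  a b c d e f g h
  ─────────────────
8│♜ · ♝ ♛ · ♝ ♚ ♜│8
7│♟ ♟ ♟ ♟ ♟ · ♟ ♟│7
6│· · · · · · · ·│6
5│· · · · · · ♘ ♞│5
4│· · · · ♙ · · ·│4
3│♘ · · · · ♞ · ·│3
2│♙ ♙ ♙ ♙ · ♙ ♙ ♙│2
1│♖ · ♗ · · ♖ ♔ ·│1
  ─────────────────
  a b c d e f g h

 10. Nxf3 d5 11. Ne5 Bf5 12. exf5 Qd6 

  a b c d e f g h
  ─────────────────
8│♜ · · · · ♝ ♚ ♜│8
7│♟ ♟ ♟ · ♟ · ♟ ♟│7
6│· · · ♛ · · · ·│6
5│· · · ♟ ♘ ♙ · ♞│5
4│· · · · · · · ·│4
3│♘ · · · · · · ·│3
2│♙ ♙ ♙ ♙ · ♙ ♙ ♙│2
1│♖ · ♗ · · ♖ ♔ ·│1
  ─────────────────
  a b c d e f g h

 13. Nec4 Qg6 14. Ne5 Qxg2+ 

  a b c d e f g h
  ─────────────────
8│♜ · · · · ♝ ♚ ♜│8
7│♟ ♟ ♟ · ♟ · ♟ ♟│7
6│· · · · · · · ·│6
5│· · · ♟ ♘ ♙ · ♞│5
4│· · · · · · · ·│4
3│♘ · · · · · · ·│3
2│♙ ♙ ♙ ♙ · ♙ ♛ ♙│2
1│♖ · ♗ · · ♖ ♔ ·│1
  ─────────────────
  a b c d e f g h


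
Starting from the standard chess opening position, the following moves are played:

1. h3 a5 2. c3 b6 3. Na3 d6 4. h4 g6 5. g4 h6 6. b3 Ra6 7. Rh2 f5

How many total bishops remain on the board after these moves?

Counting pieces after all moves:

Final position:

  a b c d e f g h
  ─────────────────
8│· ♞ ♝ ♛ ♚ ♝ ♞ ♜│8
7│· · ♟ · ♟ · · ·│7
6│♜ ♟ · ♟ · · ♟ ♟│6
5│♟ · · · · ♟ · ·│5
4│· · · · · · ♙ ♙│4
3│♘ ♙ ♙ · · · · ·│3
2│♙ · · ♙ ♙ ♙ · ♖│2
1│♖ · ♗ ♕ ♔ ♗ ♘ ·│1
  ─────────────────
  a b c d e f g h


4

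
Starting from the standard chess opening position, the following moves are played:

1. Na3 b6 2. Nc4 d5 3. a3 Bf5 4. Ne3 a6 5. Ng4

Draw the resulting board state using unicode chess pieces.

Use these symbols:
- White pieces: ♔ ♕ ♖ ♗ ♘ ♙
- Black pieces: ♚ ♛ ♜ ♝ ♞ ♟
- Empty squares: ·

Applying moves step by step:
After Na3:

♜ ♞ ♝ ♛ ♚ ♝ ♞ ♜
♟ ♟ ♟ ♟ ♟ ♟ ♟ ♟
· · · · · · · ·
· · · · · · · ·
· · · · · · · ·
♘ · · · · · · ·
♙ ♙ ♙ ♙ ♙ ♙ ♙ ♙
♖ · ♗ ♕ ♔ ♗ ♘ ♖


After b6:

♜ ♞ ♝ ♛ ♚ ♝ ♞ ♜
♟ · ♟ ♟ ♟ ♟ ♟ ♟
· ♟ · · · · · ·
· · · · · · · ·
· · · · · · · ·
♘ · · · · · · ·
♙ ♙ ♙ ♙ ♙ ♙ ♙ ♙
♖ · ♗ ♕ ♔ ♗ ♘ ♖


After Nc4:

♜ ♞ ♝ ♛ ♚ ♝ ♞ ♜
♟ · ♟ ♟ ♟ ♟ ♟ ♟
· ♟ · · · · · ·
· · · · · · · ·
· · ♘ · · · · ·
· · · · · · · ·
♙ ♙ ♙ ♙ ♙ ♙ ♙ ♙
♖ · ♗ ♕ ♔ ♗ ♘ ♖


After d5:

♜ ♞ ♝ ♛ ♚ ♝ ♞ ♜
♟ · ♟ · ♟ ♟ ♟ ♟
· ♟ · · · · · ·
· · · ♟ · · · ·
· · ♘ · · · · ·
· · · · · · · ·
♙ ♙ ♙ ♙ ♙ ♙ ♙ ♙
♖ · ♗ ♕ ♔ ♗ ♘ ♖


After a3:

♜ ♞ ♝ ♛ ♚ ♝ ♞ ♜
♟ · ♟ · ♟ ♟ ♟ ♟
· ♟ · · · · · ·
· · · ♟ · · · ·
· · ♘ · · · · ·
♙ · · · · · · ·
· ♙ ♙ ♙ ♙ ♙ ♙ ♙
♖ · ♗ ♕ ♔ ♗ ♘ ♖


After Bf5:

♜ ♞ · ♛ ♚ ♝ ♞ ♜
♟ · ♟ · ♟ ♟ ♟ ♟
· ♟ · · · · · ·
· · · ♟ · ♝ · ·
· · ♘ · · · · ·
♙ · · · · · · ·
· ♙ ♙ ♙ ♙ ♙ ♙ ♙
♖ · ♗ ♕ ♔ ♗ ♘ ♖


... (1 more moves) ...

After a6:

♜ ♞ · ♛ ♚ ♝ ♞ ♜
· · ♟ · ♟ ♟ ♟ ♟
♟ ♟ · · · · · ·
· · · ♟ · ♝ · ·
· · · · · · · ·
♙ · · · ♘ · · ·
· ♙ ♙ ♙ ♙ ♙ ♙ ♙
♖ · ♗ ♕ ♔ ♗ ♘ ♖


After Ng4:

♜ ♞ · ♛ ♚ ♝ ♞ ♜
· · ♟ · ♟ ♟ ♟ ♟
♟ ♟ · · · · · ·
· · · ♟ · ♝ · ·
· · · · · · ♘ ·
♙ · · · · · · ·
· ♙ ♙ ♙ ♙ ♙ ♙ ♙
♖ · ♗ ♕ ♔ ♗ ♘ ♖



  a b c d e f g h
  ─────────────────
8│♜ ♞ · ♛ ♚ ♝ ♞ ♜│8
7│· · ♟ · ♟ ♟ ♟ ♟│7
6│♟ ♟ · · · · · ·│6
5│· · · ♟ · ♝ · ·│5
4│· · · · · · ♘ ·│4
3│♙ · · · · · · ·│3
2│· ♙ ♙ ♙ ♙ ♙ ♙ ♙│2
1│♖ · ♗ ♕ ♔ ♗ ♘ ♖│1
  ─────────────────
  a b c d e f g h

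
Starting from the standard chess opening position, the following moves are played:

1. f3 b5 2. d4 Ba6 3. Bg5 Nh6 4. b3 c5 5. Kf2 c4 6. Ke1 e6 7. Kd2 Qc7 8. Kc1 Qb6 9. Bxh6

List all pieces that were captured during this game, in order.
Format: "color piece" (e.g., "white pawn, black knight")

Tracking captures:
  Bxh6: captured black knight

black knight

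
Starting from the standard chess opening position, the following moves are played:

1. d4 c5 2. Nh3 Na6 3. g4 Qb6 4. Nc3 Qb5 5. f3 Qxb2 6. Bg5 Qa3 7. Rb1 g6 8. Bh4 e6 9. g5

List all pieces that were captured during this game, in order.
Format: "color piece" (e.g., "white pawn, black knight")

Tracking captures:
  Qxb2: captured white pawn

white pawn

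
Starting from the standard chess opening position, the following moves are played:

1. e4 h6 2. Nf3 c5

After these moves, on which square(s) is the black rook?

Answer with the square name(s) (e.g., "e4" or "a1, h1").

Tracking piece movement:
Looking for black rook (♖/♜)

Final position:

  a b c d e f g h
  ─────────────────
8│♜ ♞ ♝ ♛ ♚ ♝ ♞ ♜│8
7│♟ ♟ · ♟ ♟ ♟ ♟ ·│7
6│· · · · · · · ♟│6
5│· · ♟ · · · · ·│5
4│· · · · ♙ · · ·│4
3│· · · · · ♘ · ·│3
2│♙ ♙ ♙ ♙ · ♙ ♙ ♙│2
1│♖ ♘ ♗ ♕ ♔ ♗ · ♖│1
  ─────────────────
  a b c d e f g h


a8, h8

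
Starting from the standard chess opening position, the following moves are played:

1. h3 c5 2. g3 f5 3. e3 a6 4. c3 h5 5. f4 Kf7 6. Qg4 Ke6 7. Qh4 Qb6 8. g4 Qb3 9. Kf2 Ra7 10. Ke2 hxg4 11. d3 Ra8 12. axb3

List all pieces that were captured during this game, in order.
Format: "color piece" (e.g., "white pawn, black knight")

Tracking captures:
  hxg4: captured white pawn
  axb3: captured black queen

white pawn, black queen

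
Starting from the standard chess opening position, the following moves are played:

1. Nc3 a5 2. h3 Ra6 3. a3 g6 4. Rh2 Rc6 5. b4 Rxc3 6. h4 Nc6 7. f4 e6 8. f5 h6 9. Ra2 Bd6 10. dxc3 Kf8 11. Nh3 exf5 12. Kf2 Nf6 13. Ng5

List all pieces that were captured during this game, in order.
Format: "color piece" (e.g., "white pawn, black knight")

Tracking captures:
  Rxc3: captured white knight
  dxc3: captured black rook
  exf5: captured white pawn

white knight, black rook, white pawn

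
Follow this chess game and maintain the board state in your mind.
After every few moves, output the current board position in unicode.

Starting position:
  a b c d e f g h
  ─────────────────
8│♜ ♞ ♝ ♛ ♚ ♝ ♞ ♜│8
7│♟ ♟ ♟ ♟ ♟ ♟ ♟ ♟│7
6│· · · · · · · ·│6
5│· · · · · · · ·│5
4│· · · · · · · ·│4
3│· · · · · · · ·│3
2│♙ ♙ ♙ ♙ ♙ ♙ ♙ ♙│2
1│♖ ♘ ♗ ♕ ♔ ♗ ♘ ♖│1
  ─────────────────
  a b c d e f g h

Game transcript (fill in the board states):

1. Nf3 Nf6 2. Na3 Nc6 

  a b c d e f g h
  ─────────────────
8│♜ · ♝ ♛ ♚ ♝ · ♜│8
7│♟ ♟ ♟ ♟ ♟ ♟ ♟ ♟│7
6│· · ♞ · · ♞ · ·│6
5│· · · · · · · ·│5
4│· · · · · · · ·│4
3│♘ · · · · ♘ · ·│3
2│♙ ♙ ♙ ♙ ♙ ♙ ♙ ♙│2
1│♖ · ♗ ♕ ♔ ♗ · ♖│1
  ─────────────────
  a b c d e f g h

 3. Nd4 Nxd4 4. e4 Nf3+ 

  a b c d e f g h
  ─────────────────
8│♜ · ♝ ♛ ♚ ♝ · ♜│8
7│♟ ♟ ♟ ♟ ♟ ♟ ♟ ♟│7
6│· · · · · ♞ · ·│6
5│· · · · · · · ·│5
4│· · · · ♙ · · ·│4
3│♘ · · · · ♞ · ·│3
2│♙ ♙ ♙ ♙ · ♙ ♙ ♙│2
1│♖ · ♗ ♕ ♔ ♗ · ♖│1
  ─────────────────
  a b c d e f g h

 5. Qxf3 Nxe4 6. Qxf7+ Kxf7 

  a b c d e f g h
  ─────────────────
8│♜ · ♝ ♛ · ♝ · ♜│8
7│♟ ♟ ♟ ♟ ♟ ♚ ♟ ♟│7
6│· · · · · · · ·│6
5│· · · · · · · ·│5
4│· · · · ♞ · · ·│4
3│♘ · · · · · · ·│3
2│♙ ♙ ♙ ♙ · ♙ ♙ ♙│2
1│♖ · ♗ · ♔ ♗ · ♖│1
  ─────────────────
  a b c d e f g h

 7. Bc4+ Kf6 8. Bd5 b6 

  a b c d e f g h
  ─────────────────
8│♜ · ♝ ♛ · ♝ · ♜│8
7│♟ · ♟ ♟ ♟ · ♟ ♟│7
6│· ♟ · · · ♚ · ·│6
5│· · · ♗ · · · ·│5
4│· · · · ♞ · · ·│4
3│♘ · · · · · · ·│3
2│♙ ♙ ♙ ♙ · ♙ ♙ ♙│2
1│♖ · ♗ · ♔ · · ♖│1
  ─────────────────
  a b c d e f g h

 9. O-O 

  a b c d e f g h
  ─────────────────
8│♜ · ♝ ♛ · ♝ · ♜│8
7│♟ · ♟ ♟ ♟ · ♟ ♟│7
6│· ♟ · · · ♚ · ·│6
5│· · · ♗ · · · ·│5
4│· · · · ♞ · · ·│4
3│♘ · · · · · · ·│3
2│♙ ♙ ♙ ♙ · ♙ ♙ ♙│2
1│♖ · ♗ · · ♖ ♔ ·│1
  ─────────────────
  a b c d e f g h


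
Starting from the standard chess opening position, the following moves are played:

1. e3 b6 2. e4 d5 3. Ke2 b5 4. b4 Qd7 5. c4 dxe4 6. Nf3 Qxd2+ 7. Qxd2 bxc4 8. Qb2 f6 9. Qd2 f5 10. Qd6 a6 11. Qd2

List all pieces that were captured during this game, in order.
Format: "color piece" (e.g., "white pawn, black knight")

Tracking captures:
  dxe4: captured white pawn
  Qxd2+: captured white pawn
  Qxd2: captured black queen
  bxc4: captured white pawn

white pawn, white pawn, black queen, white pawn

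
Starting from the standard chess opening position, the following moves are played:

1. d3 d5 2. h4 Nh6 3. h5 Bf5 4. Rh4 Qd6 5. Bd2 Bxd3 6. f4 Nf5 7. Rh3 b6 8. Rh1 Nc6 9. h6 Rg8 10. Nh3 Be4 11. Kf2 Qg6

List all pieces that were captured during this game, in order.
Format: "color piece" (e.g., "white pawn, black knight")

Tracking captures:
  Bxd3: captured white pawn

white pawn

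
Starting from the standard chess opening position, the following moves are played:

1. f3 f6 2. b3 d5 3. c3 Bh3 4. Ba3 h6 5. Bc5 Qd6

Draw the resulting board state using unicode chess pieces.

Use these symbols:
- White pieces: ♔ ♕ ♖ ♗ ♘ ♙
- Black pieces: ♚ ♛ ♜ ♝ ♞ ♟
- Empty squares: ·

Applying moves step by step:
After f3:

♜ ♞ ♝ ♛ ♚ ♝ ♞ ♜
♟ ♟ ♟ ♟ ♟ ♟ ♟ ♟
· · · · · · · ·
· · · · · · · ·
· · · · · · · ·
· · · · · ♙ · ·
♙ ♙ ♙ ♙ ♙ · ♙ ♙
♖ ♘ ♗ ♕ ♔ ♗ ♘ ♖


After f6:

♜ ♞ ♝ ♛ ♚ ♝ ♞ ♜
♟ ♟ ♟ ♟ ♟ · ♟ ♟
· · · · · ♟ · ·
· · · · · · · ·
· · · · · · · ·
· · · · · ♙ · ·
♙ ♙ ♙ ♙ ♙ · ♙ ♙
♖ ♘ ♗ ♕ ♔ ♗ ♘ ♖


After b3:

♜ ♞ ♝ ♛ ♚ ♝ ♞ ♜
♟ ♟ ♟ ♟ ♟ · ♟ ♟
· · · · · ♟ · ·
· · · · · · · ·
· · · · · · · ·
· ♙ · · · ♙ · ·
♙ · ♙ ♙ ♙ · ♙ ♙
♖ ♘ ♗ ♕ ♔ ♗ ♘ ♖


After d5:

♜ ♞ ♝ ♛ ♚ ♝ ♞ ♜
♟ ♟ ♟ · ♟ · ♟ ♟
· · · · · ♟ · ·
· · · ♟ · · · ·
· · · · · · · ·
· ♙ · · · ♙ · ·
♙ · ♙ ♙ ♙ · ♙ ♙
♖ ♘ ♗ ♕ ♔ ♗ ♘ ♖


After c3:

♜ ♞ ♝ ♛ ♚ ♝ ♞ ♜
♟ ♟ ♟ · ♟ · ♟ ♟
· · · · · ♟ · ·
· · · ♟ · · · ·
· · · · · · · ·
· ♙ ♙ · · ♙ · ·
♙ · · ♙ ♙ · ♙ ♙
♖ ♘ ♗ ♕ ♔ ♗ ♘ ♖


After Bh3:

♜ ♞ · ♛ ♚ ♝ ♞ ♜
♟ ♟ ♟ · ♟ · ♟ ♟
· · · · · ♟ · ·
· · · ♟ · · · ·
· · · · · · · ·
· ♙ ♙ · · ♙ · ♝
♙ · · ♙ ♙ · ♙ ♙
♖ ♘ ♗ ♕ ♔ ♗ ♘ ♖


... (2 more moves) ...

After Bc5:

♜ ♞ · ♛ ♚ ♝ ♞ ♜
♟ ♟ ♟ · ♟ · ♟ ·
· · · · · ♟ · ♟
· · ♗ ♟ · · · ·
· · · · · · · ·
· ♙ ♙ · · ♙ · ♝
♙ · · ♙ ♙ · ♙ ♙
♖ ♘ · ♕ ♔ ♗ ♘ ♖


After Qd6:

♜ ♞ · · ♚ ♝ ♞ ♜
♟ ♟ ♟ · ♟ · ♟ ·
· · · ♛ · ♟ · ♟
· · ♗ ♟ · · · ·
· · · · · · · ·
· ♙ ♙ · · ♙ · ♝
♙ · · ♙ ♙ · ♙ ♙
♖ ♘ · ♕ ♔ ♗ ♘ ♖



  a b c d e f g h
  ─────────────────
8│♜ ♞ · · ♚ ♝ ♞ ♜│8
7│♟ ♟ ♟ · ♟ · ♟ ·│7
6│· · · ♛ · ♟ · ♟│6
5│· · ♗ ♟ · · · ·│5
4│· · · · · · · ·│4
3│· ♙ ♙ · · ♙ · ♝│3
2│♙ · · ♙ ♙ · ♙ ♙│2
1│♖ ♘ · ♕ ♔ ♗ ♘ ♖│1
  ─────────────────
  a b c d e f g h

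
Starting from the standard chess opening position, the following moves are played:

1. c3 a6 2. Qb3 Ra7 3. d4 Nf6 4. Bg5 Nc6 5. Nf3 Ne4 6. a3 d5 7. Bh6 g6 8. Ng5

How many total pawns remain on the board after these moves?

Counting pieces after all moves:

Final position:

  a b c d e f g h
  ─────────────────
8│· · ♝ ♛ ♚ ♝ · ♜│8
7│♜ ♟ ♟ · ♟ ♟ · ♟│7
6│♟ · ♞ · · · ♟ ♗│6
5│· · · ♟ · · ♘ ·│5
4│· · · ♙ ♞ · · ·│4
3│♙ ♕ ♙ · · · · ·│3
2│· ♙ · · ♙ ♙ ♙ ♙│2
1│♖ ♘ · · ♔ ♗ · ♖│1
  ─────────────────
  a b c d e f g h


16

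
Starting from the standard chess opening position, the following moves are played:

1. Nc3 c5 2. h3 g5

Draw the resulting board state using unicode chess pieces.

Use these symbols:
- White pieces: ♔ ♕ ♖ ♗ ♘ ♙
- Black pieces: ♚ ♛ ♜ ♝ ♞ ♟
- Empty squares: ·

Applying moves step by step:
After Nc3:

♜ ♞ ♝ ♛ ♚ ♝ ♞ ♜
♟ ♟ ♟ ♟ ♟ ♟ ♟ ♟
· · · · · · · ·
· · · · · · · ·
· · · · · · · ·
· · ♘ · · · · ·
♙ ♙ ♙ ♙ ♙ ♙ ♙ ♙
♖ · ♗ ♕ ♔ ♗ ♘ ♖


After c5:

♜ ♞ ♝ ♛ ♚ ♝ ♞ ♜
♟ ♟ · ♟ ♟ ♟ ♟ ♟
· · · · · · · ·
· · ♟ · · · · ·
· · · · · · · ·
· · ♘ · · · · ·
♙ ♙ ♙ ♙ ♙ ♙ ♙ ♙
♖ · ♗ ♕ ♔ ♗ ♘ ♖


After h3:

♜ ♞ ♝ ♛ ♚ ♝ ♞ ♜
♟ ♟ · ♟ ♟ ♟ ♟ ♟
· · · · · · · ·
· · ♟ · · · · ·
· · · · · · · ·
· · ♘ · · · · ♙
♙ ♙ ♙ ♙ ♙ ♙ ♙ ·
♖ · ♗ ♕ ♔ ♗ ♘ ♖


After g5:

♜ ♞ ♝ ♛ ♚ ♝ ♞ ♜
♟ ♟ · ♟ ♟ ♟ · ♟
· · · · · · · ·
· · ♟ · · · ♟ ·
· · · · · · · ·
· · ♘ · · · · ♙
♙ ♙ ♙ ♙ ♙ ♙ ♙ ·
♖ · ♗ ♕ ♔ ♗ ♘ ♖



  a b c d e f g h
  ─────────────────
8│♜ ♞ ♝ ♛ ♚ ♝ ♞ ♜│8
7│♟ ♟ · ♟ ♟ ♟ · ♟│7
6│· · · · · · · ·│6
5│· · ♟ · · · ♟ ·│5
4│· · · · · · · ·│4
3│· · ♘ · · · · ♙│3
2│♙ ♙ ♙ ♙ ♙ ♙ ♙ ·│2
1│♖ · ♗ ♕ ♔ ♗ ♘ ♖│1
  ─────────────────
  a b c d e f g h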